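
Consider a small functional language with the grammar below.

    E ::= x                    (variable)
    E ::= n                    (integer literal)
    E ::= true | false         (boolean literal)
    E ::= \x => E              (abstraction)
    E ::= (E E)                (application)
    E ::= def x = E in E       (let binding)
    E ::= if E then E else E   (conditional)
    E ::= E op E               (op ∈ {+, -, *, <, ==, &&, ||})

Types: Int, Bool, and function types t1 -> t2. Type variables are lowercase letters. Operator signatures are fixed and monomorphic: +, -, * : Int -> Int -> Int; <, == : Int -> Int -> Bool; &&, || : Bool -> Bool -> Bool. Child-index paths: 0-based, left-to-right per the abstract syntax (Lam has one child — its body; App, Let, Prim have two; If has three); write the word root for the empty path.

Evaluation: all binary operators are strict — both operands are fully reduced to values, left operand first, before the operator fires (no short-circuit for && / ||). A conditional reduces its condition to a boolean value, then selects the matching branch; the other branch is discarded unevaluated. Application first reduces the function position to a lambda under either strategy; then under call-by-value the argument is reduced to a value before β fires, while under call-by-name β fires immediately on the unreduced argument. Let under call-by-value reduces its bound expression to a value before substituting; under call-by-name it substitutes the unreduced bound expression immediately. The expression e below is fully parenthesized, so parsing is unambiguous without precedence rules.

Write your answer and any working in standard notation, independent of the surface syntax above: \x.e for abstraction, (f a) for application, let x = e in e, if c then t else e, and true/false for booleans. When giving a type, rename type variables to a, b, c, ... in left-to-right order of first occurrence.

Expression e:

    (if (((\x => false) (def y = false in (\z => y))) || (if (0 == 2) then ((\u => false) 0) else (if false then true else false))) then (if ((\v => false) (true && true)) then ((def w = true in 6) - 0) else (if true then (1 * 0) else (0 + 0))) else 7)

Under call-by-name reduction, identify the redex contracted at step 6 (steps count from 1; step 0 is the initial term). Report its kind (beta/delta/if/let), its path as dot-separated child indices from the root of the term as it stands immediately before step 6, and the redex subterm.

Answer: if at root : (if false then (if ((\v.false) (true && true)) then ((let w = true in 6) - 0) else (if true then (1 * 0) else (0 + 0))) else 7)

Trace:
step 0: (if (((\x.false) (let y = false in (\z.y))) || (if (0 == 2) then ((\u.false) 0) else (if false then true else false))) then (if ((\v.false) (true && true)) then ((let w = true in 6) - 0) else (if true then (1 * 0) else (0 + 0))) else 7)
step 1: [beta@0.0] (if (false || (if (0 == 2) then ((\u.false) 0) else (if false then true else false))) then (if ((\v.false) (true && true)) then ((let w = true in 6) - 0) else (if true then (1 * 0) else (0 + 0))) else 7)
step 2: [delta@0.1.0] (if (false || (if false then ((\u.false) 0) else (if false then true else false))) then (if ((\v.false) (true && true)) then ((let w = true in 6) - 0) else (if true then (1 * 0) else (0 + 0))) else 7)
step 3: [if@0.1] (if (false || (if false then true else false)) then (if ((\v.false) (true && true)) then ((let w = true in 6) - 0) else (if true then (1 * 0) else (0 + 0))) else 7)
step 4: [if@0.1] (if (false || false) then (if ((\v.false) (true && true)) then ((let w = true in 6) - 0) else (if true then (1 * 0) else (0 + 0))) else 7)
step 5: [delta@0] (if false then (if ((\v.false) (true && true)) then ((let w = true in 6) - 0) else (if true then (1 * 0) else (0 + 0))) else 7)
step 6: [if@root] 7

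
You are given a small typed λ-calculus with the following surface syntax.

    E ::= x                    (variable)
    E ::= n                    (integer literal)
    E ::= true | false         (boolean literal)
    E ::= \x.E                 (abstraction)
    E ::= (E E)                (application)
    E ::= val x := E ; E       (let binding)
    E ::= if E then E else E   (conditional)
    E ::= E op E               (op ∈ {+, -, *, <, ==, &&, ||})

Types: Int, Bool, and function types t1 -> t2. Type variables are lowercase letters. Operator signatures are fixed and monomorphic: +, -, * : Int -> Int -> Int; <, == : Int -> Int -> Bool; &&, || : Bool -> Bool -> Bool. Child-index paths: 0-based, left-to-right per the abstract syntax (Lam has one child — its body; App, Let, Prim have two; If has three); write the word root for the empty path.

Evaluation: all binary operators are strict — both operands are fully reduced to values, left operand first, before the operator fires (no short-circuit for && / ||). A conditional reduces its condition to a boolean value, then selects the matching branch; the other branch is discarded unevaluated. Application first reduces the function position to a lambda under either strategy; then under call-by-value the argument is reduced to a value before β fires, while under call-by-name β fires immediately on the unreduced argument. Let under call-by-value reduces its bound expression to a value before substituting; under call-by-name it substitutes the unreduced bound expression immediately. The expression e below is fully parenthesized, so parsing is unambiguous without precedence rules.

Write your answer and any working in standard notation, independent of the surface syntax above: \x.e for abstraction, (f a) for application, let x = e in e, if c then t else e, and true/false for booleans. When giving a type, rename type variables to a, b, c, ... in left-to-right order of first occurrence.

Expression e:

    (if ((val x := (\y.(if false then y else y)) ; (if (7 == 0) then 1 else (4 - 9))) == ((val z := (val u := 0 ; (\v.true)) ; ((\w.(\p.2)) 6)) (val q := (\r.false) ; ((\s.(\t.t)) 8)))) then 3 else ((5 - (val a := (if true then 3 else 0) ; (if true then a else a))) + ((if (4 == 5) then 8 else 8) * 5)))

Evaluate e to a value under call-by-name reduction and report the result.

Answer: 42

Derivation:
step 0: (if ((let x = (\y.(if false then y else y)) in (if (7 == 0) then 1 else (4 - 9))) == ((let z = (let u = 0 in (\v.true)) in ((\w.(\p.2)) 6)) (let q = (\r.false) in ((\s.(\t.t)) 8)))) then 3 else ((5 - (let a = (if true then 3 else 0) in (if true then a else a))) + ((if (4 == 5) then 8 else 8) * 5)))
step 1: [let@0.0] (if ((if (7 == 0) then 1 else (4 - 9)) == ((let z = (let u = 0 in (\v.true)) in ((\w.(\p.2)) 6)) (let q = (\r.false) in ((\s.(\t.t)) 8)))) then 3 else ((5 - (let a = (if true then 3 else 0) in (if true then a else a))) + ((if (4 == 5) then 8 else 8) * 5)))
step 2: [delta@0.0.0] (if ((if false then 1 else (4 - 9)) == ((let z = (let u = 0 in (\v.true)) in ((\w.(\p.2)) 6)) (let q = (\r.false) in ((\s.(\t.t)) 8)))) then 3 else ((5 - (let a = (if true then 3 else 0) in (if true then a else a))) + ((if (4 == 5) then 8 else 8) * 5)))
step 3: [if@0.0] (if ((4 - 9) == ((let z = (let u = 0 in (\v.true)) in ((\w.(\p.2)) 6)) (let q = (\r.false) in ((\s.(\t.t)) 8)))) then 3 else ((5 - (let a = (if true then 3 else 0) in (if true then a else a))) + ((if (4 == 5) then 8 else 8) * 5)))
step 4: [delta@0.0] (if (-5 == ((let z = (let u = 0 in (\v.true)) in ((\w.(\p.2)) 6)) (let q = (\r.false) in ((\s.(\t.t)) 8)))) then 3 else ((5 - (let a = (if true then 3 else 0) in (if true then a else a))) + ((if (4 == 5) then 8 else 8) * 5)))
step 5: [let@0.1.0] (if (-5 == (((\w.(\p.2)) 6) (let q = (\r.false) in ((\s.(\t.t)) 8)))) then 3 else ((5 - (let a = (if true then 3 else 0) in (if true then a else a))) + ((if (4 == 5) then 8 else 8) * 5)))
step 6: [beta@0.1.0] (if (-5 == ((\p.2) (let q = (\r.false) in ((\s.(\t.t)) 8)))) then 3 else ((5 - (let a = (if true then 3 else 0) in (if true then a else a))) + ((if (4 == 5) then 8 else 8) * 5)))
step 7: [beta@0.1] (if (-5 == 2) then 3 else ((5 - (let a = (if true then 3 else 0) in (if true then a else a))) + ((if (4 == 5) then 8 else 8) * 5)))
step 8: [delta@0] (if false then 3 else ((5 - (let a = (if true then 3 else 0) in (if true then a else a))) + ((if (4 == 5) then 8 else 8) * 5)))
step 9: [if@root] ((5 - (let a = (if true then 3 else 0) in (if true then a else a))) + ((if (4 == 5) then 8 else 8) * 5))
step 10: [let@0.1] ((5 - (if true then (if true then 3 else 0) else (if true then 3 else 0))) + ((if (4 == 5) then 8 else 8) * 5))
step 11: [if@0.1] ((5 - (if true then 3 else 0)) + ((if (4 == 5) then 8 else 8) * 5))
step 12: [if@0.1] ((5 - 3) + ((if (4 == 5) then 8 else 8) * 5))
step 13: [delta@0] (2 + ((if (4 == 5) then 8 else 8) * 5))
step 14: [delta@1.0.0] (2 + ((if false then 8 else 8) * 5))
step 15: [if@1.0] (2 + (8 * 5))
step 16: [delta@1] (2 + 40)
step 17: [delta@root] 42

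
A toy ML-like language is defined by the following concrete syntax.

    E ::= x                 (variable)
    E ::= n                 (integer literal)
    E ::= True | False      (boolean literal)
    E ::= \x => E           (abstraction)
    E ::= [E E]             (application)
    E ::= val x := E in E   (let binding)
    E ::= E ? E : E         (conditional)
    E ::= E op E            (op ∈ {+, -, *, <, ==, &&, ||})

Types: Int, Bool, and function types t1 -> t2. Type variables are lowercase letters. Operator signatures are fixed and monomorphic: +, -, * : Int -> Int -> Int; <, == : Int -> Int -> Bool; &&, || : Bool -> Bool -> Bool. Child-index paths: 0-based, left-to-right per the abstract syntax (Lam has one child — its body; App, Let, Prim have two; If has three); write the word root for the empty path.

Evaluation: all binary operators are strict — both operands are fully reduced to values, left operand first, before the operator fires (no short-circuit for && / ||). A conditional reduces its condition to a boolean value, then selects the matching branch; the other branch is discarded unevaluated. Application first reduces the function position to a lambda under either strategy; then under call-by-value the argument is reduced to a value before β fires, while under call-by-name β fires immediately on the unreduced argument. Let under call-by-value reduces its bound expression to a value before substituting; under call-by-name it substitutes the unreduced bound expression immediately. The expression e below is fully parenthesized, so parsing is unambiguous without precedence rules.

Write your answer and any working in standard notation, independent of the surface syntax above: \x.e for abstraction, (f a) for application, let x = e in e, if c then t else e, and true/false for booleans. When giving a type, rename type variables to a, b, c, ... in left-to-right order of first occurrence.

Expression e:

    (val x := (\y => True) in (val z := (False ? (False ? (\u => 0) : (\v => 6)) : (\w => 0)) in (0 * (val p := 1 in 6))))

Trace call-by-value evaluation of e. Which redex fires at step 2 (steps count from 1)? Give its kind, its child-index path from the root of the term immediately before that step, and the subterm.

Derivation:
step 0: (let x = (\y.true) in (let z = (if false then (if false then (\u.0) else (\v.6)) else (\w.0)) in (0 * (let p = 1 in 6))))
step 1: [let@root] (let z = (if false then (if false then (\u.0) else (\v.6)) else (\w.0)) in (0 * (let p = 1 in 6)))
step 2: [if@0] (let z = (\w.0) in (0 * (let p = 1 in 6)))

Answer: if at 0 : (if false then (if false then (\u.0) else (\v.6)) else (\w.0))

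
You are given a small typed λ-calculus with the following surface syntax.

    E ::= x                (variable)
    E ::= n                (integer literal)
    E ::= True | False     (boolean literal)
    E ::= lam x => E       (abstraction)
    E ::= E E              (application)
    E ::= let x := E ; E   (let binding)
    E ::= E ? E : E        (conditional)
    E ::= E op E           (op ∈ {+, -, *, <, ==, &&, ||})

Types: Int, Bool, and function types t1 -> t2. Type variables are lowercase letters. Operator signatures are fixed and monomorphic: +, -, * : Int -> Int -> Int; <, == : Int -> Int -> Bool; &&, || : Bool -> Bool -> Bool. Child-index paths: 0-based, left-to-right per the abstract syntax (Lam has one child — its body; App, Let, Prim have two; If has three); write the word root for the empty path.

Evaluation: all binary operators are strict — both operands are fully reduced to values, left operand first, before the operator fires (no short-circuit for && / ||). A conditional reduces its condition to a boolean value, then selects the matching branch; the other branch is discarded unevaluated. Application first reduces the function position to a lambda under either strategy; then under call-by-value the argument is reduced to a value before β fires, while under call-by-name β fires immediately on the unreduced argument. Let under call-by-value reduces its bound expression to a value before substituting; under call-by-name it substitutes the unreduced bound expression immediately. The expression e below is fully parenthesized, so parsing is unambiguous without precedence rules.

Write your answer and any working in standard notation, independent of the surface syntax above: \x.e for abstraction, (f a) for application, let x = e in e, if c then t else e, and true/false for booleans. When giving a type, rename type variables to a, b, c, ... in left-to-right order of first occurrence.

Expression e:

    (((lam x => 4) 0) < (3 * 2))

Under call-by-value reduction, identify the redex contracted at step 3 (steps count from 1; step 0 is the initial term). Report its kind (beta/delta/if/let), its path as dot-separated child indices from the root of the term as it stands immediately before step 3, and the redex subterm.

Trace:
step 0: (((\x.4) 0) < (3 * 2))
step 1: [beta@0] (4 < (3 * 2))
step 2: [delta@1] (4 < 6)
step 3: [delta@root] true

Answer: delta at root : (4 < 6)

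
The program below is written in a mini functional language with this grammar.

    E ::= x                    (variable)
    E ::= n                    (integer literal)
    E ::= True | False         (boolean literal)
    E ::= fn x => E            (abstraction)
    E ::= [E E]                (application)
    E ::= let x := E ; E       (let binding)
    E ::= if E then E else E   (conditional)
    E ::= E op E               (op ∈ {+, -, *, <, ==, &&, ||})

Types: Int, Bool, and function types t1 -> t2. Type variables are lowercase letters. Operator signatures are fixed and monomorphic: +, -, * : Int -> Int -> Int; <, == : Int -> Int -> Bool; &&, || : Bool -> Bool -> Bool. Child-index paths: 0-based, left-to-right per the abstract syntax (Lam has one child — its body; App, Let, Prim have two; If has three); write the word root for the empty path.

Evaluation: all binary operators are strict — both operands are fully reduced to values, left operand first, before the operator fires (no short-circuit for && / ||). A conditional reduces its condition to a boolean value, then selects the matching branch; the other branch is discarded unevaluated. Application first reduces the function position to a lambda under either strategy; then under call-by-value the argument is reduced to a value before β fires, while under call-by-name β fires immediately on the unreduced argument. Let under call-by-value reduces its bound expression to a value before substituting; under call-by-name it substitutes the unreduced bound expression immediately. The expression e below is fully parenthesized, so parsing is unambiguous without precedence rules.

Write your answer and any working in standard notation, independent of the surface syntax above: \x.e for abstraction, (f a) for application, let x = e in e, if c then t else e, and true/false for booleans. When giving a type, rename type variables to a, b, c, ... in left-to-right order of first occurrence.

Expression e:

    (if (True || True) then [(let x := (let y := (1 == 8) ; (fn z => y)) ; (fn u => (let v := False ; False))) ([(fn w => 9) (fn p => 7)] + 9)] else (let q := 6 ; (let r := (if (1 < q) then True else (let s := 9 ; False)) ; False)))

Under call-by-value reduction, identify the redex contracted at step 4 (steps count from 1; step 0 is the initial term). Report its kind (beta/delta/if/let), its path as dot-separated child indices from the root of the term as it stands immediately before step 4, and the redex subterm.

Answer: let at 0.0 : (let y = false in (\z.y))

Trace:
step 0: (if (true || true) then ((let x = (let y = (1 == 8) in (\z.y)) in (\u.(let v = false in false))) (((\w.9) (\p.7)) + 9)) else (let q = 6 in (let r = (if (1 < q) then true else (let s = 9 in false)) in false)))
step 1: [delta@0] (if true then ((let x = (let y = (1 == 8) in (\z.y)) in (\u.(let v = false in false))) (((\w.9) (\p.7)) + 9)) else (let q = 6 in (let r = (if (1 < q) then true else (let s = 9 in false)) in false)))
step 2: [if@root] ((let x = (let y = (1 == 8) in (\z.y)) in (\u.(let v = false in false))) (((\w.9) (\p.7)) + 9))
step 3: [delta@0.0.0] ((let x = (let y = false in (\z.y)) in (\u.(let v = false in false))) (((\w.9) (\p.7)) + 9))
step 4: [let@0.0] ((let x = (\z.false) in (\u.(let v = false in false))) (((\w.9) (\p.7)) + 9))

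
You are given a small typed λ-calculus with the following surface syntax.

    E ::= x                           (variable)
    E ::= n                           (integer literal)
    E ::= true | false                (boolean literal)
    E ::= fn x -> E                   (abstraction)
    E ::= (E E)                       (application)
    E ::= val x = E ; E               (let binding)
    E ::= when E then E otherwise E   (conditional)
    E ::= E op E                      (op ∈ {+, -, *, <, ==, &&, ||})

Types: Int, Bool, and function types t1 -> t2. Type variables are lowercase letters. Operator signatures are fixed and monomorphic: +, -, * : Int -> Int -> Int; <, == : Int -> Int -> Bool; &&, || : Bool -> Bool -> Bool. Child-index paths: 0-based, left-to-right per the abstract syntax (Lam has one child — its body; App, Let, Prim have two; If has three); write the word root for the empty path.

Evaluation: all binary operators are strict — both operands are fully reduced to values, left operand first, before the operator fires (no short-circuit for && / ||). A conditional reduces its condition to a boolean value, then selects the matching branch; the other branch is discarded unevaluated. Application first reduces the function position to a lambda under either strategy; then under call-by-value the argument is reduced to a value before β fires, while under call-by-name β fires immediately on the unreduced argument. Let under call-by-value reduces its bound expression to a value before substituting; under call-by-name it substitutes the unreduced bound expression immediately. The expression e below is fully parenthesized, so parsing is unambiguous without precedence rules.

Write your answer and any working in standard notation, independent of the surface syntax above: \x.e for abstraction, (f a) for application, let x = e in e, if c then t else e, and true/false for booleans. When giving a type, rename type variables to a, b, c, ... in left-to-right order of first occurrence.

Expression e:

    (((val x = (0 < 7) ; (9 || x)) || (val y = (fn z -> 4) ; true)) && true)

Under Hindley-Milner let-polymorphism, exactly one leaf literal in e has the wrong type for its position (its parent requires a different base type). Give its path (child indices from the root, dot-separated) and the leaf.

Answer: 0.0.1.0 : 9

Trace:
  unify Int ~ Int
  unify Int ~ Int
let x : Bool
  unify Int ~ Bool
  FAIL: mismatch Int ~ Bool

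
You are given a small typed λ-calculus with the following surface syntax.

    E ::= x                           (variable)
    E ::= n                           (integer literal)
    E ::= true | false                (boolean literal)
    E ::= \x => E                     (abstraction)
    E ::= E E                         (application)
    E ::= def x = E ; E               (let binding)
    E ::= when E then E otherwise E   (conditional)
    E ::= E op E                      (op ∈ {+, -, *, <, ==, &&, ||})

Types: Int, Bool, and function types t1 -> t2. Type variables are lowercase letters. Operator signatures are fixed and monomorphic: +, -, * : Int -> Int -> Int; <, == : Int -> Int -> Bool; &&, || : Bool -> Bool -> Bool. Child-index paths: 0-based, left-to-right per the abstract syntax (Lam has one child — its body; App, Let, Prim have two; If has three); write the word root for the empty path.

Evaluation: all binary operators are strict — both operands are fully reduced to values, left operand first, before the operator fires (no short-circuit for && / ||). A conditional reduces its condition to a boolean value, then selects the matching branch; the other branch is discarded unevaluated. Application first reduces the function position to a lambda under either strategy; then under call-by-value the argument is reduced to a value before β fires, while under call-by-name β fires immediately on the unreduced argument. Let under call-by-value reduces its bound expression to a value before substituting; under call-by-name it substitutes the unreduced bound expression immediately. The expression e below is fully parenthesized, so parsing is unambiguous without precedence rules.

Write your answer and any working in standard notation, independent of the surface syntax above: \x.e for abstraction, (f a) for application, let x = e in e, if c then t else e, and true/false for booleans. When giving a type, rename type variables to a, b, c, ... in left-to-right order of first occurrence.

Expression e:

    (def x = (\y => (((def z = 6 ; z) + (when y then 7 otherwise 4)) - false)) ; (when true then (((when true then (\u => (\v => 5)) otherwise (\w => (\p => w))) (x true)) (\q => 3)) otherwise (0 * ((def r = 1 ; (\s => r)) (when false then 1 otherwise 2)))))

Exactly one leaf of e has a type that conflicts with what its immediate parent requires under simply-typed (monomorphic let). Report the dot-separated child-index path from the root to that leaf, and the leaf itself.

Working:
let z : Int
z : Int
  unify Int ~ Int
y : a
  unify a ~ Bool
  unify Int ~ Int
  unify Int ~ Int
  unify Int ~ Int
  unify Bool ~ Int
  FAIL: mismatch Bool ~ Int

Answer: 0.0.1 : false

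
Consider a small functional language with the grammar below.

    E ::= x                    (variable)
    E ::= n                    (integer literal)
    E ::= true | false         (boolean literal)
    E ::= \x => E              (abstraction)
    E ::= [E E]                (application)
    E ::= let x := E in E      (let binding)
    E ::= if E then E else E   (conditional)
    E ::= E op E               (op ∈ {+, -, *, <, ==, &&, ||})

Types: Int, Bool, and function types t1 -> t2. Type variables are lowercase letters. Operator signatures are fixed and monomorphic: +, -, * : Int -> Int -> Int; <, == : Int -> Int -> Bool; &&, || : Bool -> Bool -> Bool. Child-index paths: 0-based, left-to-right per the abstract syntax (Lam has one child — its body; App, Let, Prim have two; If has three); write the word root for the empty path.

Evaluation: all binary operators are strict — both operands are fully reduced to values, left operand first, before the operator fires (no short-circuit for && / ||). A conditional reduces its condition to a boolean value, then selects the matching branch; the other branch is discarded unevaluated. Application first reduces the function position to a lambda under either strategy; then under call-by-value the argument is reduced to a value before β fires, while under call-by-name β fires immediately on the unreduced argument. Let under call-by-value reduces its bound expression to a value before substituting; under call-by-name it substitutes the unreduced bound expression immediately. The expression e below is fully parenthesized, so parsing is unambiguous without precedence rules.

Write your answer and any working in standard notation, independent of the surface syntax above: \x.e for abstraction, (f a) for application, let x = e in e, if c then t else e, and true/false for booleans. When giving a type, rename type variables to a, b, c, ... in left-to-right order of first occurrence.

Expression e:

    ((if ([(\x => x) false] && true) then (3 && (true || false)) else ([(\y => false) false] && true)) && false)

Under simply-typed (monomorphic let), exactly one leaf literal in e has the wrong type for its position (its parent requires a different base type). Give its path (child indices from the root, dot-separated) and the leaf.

Answer: 0.1.0 : 3

Trace:
x : a
\x._ : a -> a
  unify a -> a ~ Bool -> b
  unify a ~ Bool
  unify Bool ~ b
_ _ : Bool
  unify Bool ~ Bool
  unify Bool ~ Bool
  unify Bool ~ Bool
  unify Int ~ Bool
  FAIL: mismatch Int ~ Bool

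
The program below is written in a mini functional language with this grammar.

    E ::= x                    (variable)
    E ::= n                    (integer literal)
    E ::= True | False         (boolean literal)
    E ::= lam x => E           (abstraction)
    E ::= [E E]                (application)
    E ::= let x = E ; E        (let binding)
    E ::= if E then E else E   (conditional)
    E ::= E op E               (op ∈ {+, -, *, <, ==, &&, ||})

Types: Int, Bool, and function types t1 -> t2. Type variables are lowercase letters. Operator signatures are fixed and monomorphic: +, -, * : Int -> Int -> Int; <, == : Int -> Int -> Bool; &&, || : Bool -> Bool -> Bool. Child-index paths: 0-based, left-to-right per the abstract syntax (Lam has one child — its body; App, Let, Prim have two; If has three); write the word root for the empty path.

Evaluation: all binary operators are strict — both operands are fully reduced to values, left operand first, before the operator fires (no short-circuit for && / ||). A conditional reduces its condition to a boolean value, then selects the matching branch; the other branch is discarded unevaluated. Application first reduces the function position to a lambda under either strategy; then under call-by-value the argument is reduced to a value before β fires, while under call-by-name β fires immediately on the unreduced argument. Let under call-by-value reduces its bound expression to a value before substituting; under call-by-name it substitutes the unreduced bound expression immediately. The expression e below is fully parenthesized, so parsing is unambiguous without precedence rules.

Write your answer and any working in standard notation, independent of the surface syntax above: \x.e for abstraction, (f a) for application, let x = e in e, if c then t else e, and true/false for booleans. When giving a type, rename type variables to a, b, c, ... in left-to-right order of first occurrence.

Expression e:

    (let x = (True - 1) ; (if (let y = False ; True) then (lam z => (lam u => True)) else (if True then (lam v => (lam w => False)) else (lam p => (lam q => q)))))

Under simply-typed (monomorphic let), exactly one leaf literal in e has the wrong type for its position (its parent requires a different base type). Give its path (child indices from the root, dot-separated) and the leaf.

Answer: 0.0 : true

Trace:
  unify Bool ~ Int
  FAIL: mismatch Bool ~ Int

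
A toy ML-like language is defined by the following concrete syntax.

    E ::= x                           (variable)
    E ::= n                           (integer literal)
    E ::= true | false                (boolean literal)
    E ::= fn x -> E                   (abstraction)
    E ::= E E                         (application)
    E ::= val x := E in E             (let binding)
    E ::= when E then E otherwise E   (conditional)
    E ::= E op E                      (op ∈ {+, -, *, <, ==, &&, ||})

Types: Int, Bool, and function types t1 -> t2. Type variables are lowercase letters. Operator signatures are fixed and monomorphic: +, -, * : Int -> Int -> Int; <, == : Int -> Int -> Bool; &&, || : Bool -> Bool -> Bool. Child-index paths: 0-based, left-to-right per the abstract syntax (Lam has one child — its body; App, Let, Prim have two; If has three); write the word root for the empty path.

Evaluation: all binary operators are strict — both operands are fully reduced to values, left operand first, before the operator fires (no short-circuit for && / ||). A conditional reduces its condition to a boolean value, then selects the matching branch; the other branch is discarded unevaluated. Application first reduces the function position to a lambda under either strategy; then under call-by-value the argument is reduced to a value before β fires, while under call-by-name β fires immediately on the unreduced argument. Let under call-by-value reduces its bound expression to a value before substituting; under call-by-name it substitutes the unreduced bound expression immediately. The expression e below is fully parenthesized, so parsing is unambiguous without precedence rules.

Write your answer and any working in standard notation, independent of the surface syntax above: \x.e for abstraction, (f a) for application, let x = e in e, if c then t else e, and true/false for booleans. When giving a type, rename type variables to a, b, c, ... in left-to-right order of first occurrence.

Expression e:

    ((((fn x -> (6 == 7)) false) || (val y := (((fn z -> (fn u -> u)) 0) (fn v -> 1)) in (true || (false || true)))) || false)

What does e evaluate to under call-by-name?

Answer: true

Derivation:
step 0: ((((\x.(6 == 7)) false) || (let y = (((\z.(\u.u)) 0) (\v.1)) in (true || (false || true)))) || false)
step 1: [beta@0.0] (((6 == 7) || (let y = (((\z.(\u.u)) 0) (\v.1)) in (true || (false || true)))) || false)
step 2: [delta@0.0] ((false || (let y = (((\z.(\u.u)) 0) (\v.1)) in (true || (false || true)))) || false)
step 3: [let@0.1] ((false || (true || (false || true))) || false)
step 4: [delta@0.1.1] ((false || (true || true)) || false)
step 5: [delta@0.1] ((false || true) || false)
step 6: [delta@0] (true || false)
step 7: [delta@root] true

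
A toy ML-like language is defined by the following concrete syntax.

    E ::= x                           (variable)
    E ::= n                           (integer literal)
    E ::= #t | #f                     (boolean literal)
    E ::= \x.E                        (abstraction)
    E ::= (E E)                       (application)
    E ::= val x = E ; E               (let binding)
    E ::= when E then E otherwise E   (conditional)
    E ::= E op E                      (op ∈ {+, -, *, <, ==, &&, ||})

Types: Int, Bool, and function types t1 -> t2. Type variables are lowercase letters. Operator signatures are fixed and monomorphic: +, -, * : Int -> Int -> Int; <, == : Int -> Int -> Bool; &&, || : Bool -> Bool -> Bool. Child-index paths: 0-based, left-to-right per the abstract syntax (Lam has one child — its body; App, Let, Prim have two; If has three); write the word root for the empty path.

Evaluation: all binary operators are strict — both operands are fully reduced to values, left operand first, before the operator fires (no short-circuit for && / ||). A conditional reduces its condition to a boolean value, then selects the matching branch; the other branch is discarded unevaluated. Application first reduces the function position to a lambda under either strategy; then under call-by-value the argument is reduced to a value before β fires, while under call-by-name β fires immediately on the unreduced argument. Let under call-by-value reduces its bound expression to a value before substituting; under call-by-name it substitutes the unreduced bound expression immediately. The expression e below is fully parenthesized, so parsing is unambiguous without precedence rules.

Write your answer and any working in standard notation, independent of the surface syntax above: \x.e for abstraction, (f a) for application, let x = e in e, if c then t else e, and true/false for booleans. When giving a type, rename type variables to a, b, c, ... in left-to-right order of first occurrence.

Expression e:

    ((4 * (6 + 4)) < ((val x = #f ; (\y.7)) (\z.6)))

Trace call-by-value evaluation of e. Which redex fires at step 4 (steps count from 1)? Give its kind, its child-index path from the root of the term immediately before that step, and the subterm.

Answer: beta at 1 : ((\y.7) (\z.6))

Trace:
step 0: ((4 * (6 + 4)) < ((let x = false in (\y.7)) (\z.6)))
step 1: [delta@0.1] ((4 * 10) < ((let x = false in (\y.7)) (\z.6)))
step 2: [delta@0] (40 < ((let x = false in (\y.7)) (\z.6)))
step 3: [let@1.0] (40 < ((\y.7) (\z.6)))
step 4: [beta@1] (40 < 7)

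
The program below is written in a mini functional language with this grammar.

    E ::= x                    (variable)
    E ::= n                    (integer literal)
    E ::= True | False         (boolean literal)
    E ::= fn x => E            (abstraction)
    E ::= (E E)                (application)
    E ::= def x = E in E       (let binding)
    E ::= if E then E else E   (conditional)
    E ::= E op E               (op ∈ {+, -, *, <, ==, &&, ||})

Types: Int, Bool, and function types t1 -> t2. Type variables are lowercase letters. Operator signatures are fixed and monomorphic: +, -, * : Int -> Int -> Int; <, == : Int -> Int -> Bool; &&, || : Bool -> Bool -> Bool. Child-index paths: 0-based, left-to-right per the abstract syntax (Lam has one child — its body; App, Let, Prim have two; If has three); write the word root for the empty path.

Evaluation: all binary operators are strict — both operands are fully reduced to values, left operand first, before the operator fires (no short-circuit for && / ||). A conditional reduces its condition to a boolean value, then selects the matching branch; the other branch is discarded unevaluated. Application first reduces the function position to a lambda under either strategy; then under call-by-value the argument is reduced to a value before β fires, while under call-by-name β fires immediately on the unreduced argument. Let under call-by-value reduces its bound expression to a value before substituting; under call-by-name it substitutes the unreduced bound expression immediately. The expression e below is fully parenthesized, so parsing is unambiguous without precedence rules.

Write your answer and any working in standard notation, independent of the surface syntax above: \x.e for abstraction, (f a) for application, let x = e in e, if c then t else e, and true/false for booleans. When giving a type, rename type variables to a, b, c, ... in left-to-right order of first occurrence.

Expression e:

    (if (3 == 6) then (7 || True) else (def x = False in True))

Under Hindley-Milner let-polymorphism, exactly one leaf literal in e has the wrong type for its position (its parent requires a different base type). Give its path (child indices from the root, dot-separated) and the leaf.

Answer: 1.0 : 7

Working:
  unify Int ~ Int
  unify Int ~ Int
  unify Bool ~ Bool
  unify Int ~ Bool
  FAIL: mismatch Int ~ Bool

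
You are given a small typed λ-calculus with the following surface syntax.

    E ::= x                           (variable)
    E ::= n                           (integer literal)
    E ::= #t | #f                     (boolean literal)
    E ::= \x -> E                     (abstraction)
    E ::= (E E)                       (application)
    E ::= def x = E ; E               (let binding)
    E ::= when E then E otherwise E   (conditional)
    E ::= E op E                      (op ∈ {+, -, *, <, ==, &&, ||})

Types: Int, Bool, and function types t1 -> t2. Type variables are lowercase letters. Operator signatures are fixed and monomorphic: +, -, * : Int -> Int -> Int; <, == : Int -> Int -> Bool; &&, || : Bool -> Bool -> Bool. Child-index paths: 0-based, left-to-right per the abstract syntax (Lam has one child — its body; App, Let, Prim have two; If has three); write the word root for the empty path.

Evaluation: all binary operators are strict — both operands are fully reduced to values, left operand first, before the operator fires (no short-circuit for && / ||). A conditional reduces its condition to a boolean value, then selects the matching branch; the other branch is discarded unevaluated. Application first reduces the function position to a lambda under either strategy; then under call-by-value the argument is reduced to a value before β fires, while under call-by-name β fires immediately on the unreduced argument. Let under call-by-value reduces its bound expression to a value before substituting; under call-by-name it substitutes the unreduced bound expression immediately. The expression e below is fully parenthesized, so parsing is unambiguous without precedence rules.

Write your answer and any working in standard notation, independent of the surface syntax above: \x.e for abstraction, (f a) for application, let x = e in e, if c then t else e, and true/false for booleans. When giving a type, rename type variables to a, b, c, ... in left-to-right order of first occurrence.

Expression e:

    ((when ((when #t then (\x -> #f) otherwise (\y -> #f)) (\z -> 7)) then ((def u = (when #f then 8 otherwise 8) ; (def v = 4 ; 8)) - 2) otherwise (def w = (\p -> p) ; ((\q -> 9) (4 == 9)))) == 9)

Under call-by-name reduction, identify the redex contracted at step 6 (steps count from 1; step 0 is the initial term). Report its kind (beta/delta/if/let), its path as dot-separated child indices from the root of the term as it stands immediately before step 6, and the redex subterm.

Working:
step 0: ((if ((if true then (\x.false) else (\y.false)) (\z.7)) then ((let u = (if false then 8 else 8) in (let v = 4 in 8)) - 2) else (let w = (\p.p) in ((\q.9) (4 == 9)))) == 9)
step 1: [if@0.0.0] ((if ((\x.false) (\z.7)) then ((let u = (if false then 8 else 8) in (let v = 4 in 8)) - 2) else (let w = (\p.p) in ((\q.9) (4 == 9)))) == 9)
step 2: [beta@0.0] ((if false then ((let u = (if false then 8 else 8) in (let v = 4 in 8)) - 2) else (let w = (\p.p) in ((\q.9) (4 == 9)))) == 9)
step 3: [if@0] ((let w = (\p.p) in ((\q.9) (4 == 9))) == 9)
step 4: [let@0] (((\q.9) (4 == 9)) == 9)
step 5: [beta@0] (9 == 9)
step 6: [delta@root] true

Answer: delta at root : (9 == 9)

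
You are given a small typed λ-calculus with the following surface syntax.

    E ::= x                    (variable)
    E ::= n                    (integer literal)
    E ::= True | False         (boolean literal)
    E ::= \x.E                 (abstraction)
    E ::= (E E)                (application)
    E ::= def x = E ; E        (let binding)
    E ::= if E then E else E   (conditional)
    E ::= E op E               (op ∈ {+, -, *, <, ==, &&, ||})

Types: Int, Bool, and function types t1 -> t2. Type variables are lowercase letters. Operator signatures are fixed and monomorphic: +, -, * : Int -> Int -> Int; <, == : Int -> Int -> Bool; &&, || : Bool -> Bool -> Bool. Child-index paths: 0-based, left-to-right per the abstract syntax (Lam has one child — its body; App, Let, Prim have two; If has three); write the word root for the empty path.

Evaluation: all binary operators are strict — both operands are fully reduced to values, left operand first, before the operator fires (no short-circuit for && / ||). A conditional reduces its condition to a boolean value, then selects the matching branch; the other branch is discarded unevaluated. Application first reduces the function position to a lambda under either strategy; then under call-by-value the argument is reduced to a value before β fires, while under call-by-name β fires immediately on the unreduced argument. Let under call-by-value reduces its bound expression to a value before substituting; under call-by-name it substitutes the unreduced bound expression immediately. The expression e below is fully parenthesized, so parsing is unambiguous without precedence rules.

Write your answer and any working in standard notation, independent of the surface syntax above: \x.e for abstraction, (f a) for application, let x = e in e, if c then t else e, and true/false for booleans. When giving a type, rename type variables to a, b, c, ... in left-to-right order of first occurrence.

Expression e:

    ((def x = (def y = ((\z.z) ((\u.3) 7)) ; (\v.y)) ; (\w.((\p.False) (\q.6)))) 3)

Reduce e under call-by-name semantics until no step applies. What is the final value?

Answer: false

Derivation:
step 0: ((let x = (let y = ((\z.z) ((\u.3) 7)) in (\v.y)) in (\w.((\p.false) (\q.6)))) 3)
step 1: [let@0] ((\w.((\p.false) (\q.6))) 3)
step 2: [beta@root] ((\p.false) (\q.6))
step 3: [beta@root] false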